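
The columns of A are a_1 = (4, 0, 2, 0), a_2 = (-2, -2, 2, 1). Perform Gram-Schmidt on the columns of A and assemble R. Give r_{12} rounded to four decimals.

a_1 = (4, 0, 2, 0); ‖a_1‖ = 4.4721, so e_1 = (0.8944, 0.0000, 0.4472, 0.0000).
r_{12} = e_1·a_2 = -0.8944.

r_{12} = -0.8944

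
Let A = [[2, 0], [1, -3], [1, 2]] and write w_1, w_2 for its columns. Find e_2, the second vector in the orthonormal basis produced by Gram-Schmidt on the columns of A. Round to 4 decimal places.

w_1 = (2, 1, 1); ‖w_1‖ = 2.4495, so e_1 = (0.8165, 0.4082, 0.4082).
e_1·w_2 = 0.8165·0 + 0.4082·(-3) + 0.4082·2 = -0.4082.
u_2 = w_2 + 0.4082·e_1 = (0.3333, -2.8333, 2.1667).
‖u_2‖ = 3.5824, so e_2 = (0.0930, -0.7909, 0.6048).

e_2 = (0.0930, -0.7909, 0.6048)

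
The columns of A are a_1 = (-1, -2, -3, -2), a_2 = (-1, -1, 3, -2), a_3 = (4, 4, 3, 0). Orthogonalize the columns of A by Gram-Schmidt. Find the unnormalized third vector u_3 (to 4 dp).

u_3 = (2.7331, 1.5564, -0.2594, -2.5338)

q_1 = a_1/‖a_1‖ = (-1, -2, -3, -2)/4.2426 = (-0.2357, -0.4714, -0.7071, -0.4714).
r_{12} = q_1·a_2 = -0.4714.
u_2 = a_2 + 0.4714·q_1 = (-1.1111, -1.2222, 2.6667, -2.2222).
‖u_2‖ = 3.8442, so q_2 = (-0.2890, -0.3179, 0.6937, -0.5781).
r_{13} = q_1·a_3 = -4.9497; r_{23} = q_2·a_3 = -0.3468.
u_3 = a_3 + 4.9497·q_1 + 0.3468·q_2 = (2.7331, 1.5564, -0.2594, -2.5338).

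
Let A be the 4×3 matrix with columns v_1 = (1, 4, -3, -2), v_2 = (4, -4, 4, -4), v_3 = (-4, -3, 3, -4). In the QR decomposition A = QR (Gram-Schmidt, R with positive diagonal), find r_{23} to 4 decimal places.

v_1 = (1, 4, -3, -2); ‖v_1‖ = 5.4772, so q_1 = (0.1826, 0.7303, -0.5477, -0.3651).
q_1·v_2 = 0.1826·4 + 0.7303·(-4) + (-0.5477)·4 + (-0.3651)·(-4) = -2.9212.
u_2 = v_2 + 2.9212·q_1 = (4.5333, -1.8667, 2.4000, -5.0667).
‖u_2‖ = 7.4476, so q_2 = (0.6087, -0.2506, 0.3223, -0.6803).
r_{23} = q_2·v_3 = 2.0051.

r_{23} = 2.0051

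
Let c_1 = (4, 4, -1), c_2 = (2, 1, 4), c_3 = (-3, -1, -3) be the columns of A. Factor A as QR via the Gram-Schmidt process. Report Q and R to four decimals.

c_1 = (4, 4, -1); ‖c_1‖ = 5.7446, so q_1 = (0.6963, 0.6963, -0.1741).
q_1·c_2 = 0.6963·2 + 0.6963·1 + (-0.1741)·4 = 1.3926.
u_2 = c_2 − 1.3926·q_1 = (1.0303, 0.0303, 4.2424).
‖u_2‖ = 4.3658, so q_2 = (0.2360, 0.0069, 0.9717).
q_1·c_3 = 0.6963·(-3) + 0.6963·(-1) + (-0.1741)·(-3) = -2.2630; q_2·c_3 = 0.2360·(-3) + 0.0069·(-1) + 0.9717·(-3) = -3.6301.
u_3 = c_3 + 2.2630·q_1 + 3.6301·q_2 = (-0.5676, 0.6010, 0.1335).
‖u_3‖ = 0.8373, so q_3 = (-0.6778, 0.7177, 0.1595).

Q = [[0.6963, 0.2360, -0.6778], [0.6963, 0.0069, 0.7177], [-0.1741, 0.9717, 0.1595]], R = [[5.7446, 1.3926, -2.2630], [0.0000, 4.3658, -3.6301], [0.0000, 0.0000, 0.8373]]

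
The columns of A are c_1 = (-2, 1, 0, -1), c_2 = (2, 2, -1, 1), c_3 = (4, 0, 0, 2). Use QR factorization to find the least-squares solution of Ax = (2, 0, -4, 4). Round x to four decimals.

q_1 = c_1/‖c_1‖ = (-2, 1, 0, -1)/2.4495 = (-0.8165, 0.4082, 0.0000, -0.4082).
r_{12} = q_1·c_2 = -1.2247.
u_2 = c_2 + 1.2247·q_1 = (1.0000, 2.5000, -1.0000, 0.5000).
‖u_2‖ = 2.9155, so q_2 = (0.3430, 0.8575, -0.3430, 0.1715).
r_{13} = q_1·c_3 = -4.0825; r_{23} = q_2·c_3 = 1.7150.
u_3 = c_3 + 4.0825·q_1 − 1.7150·q_2 = (0.0784, 0.1961, 0.5882, 0.0392).
‖u_3‖ = 0.6262, so q_3 = (0.1252, 0.3131, 0.9393, 0.0626).
Qᵀb = (-3.2660, 2.7440, -3.2564).
Back-substitute: x_3 = -3.2564/0.6262 = -5.2000.
x_2 = (2.7440 − 1.7150·(-5.2000))/2.9155 = 4.0000.
x_1 = (-3.2660 + 1.2247·4.0000 + 4.0825·(-5.2000))/2.4495 = -8.0000.

x = (-8.0000, 4.0000, -5.2000)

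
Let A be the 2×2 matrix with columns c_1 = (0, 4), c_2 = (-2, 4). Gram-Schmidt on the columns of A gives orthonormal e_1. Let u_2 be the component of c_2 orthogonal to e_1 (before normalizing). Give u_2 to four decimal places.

u_2 = (-2.0000, 0.0000)

c_1 = (0, 4); ‖c_1‖ = 4.0000, so e_1 = (0.0000, 1.0000).
e_1·c_2 = 0.0000·(-2) + 1.0000·4 = 4.0000.
u_2 = c_2 − 4.0000·e_1 = (-2.0000, 0.0000).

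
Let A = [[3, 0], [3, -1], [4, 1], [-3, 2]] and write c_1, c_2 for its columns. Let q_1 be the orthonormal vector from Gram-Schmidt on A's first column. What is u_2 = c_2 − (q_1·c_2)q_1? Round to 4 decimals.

c_1 = (3, 3, 4, -3); ‖c_1‖ = 6.5574, so q_1 = (0.4575, 0.4575, 0.6100, -0.4575).
q_1·c_2 = 0.4575·0 + 0.4575·(-1) + 0.6100·1 + (-0.4575)·2 = -0.7625.
u_2 = c_2 + 0.7625·q_1 = (0.3488, -0.6512, 1.4651, 1.6512).

u_2 = (0.3488, -0.6512, 1.4651, 1.6512)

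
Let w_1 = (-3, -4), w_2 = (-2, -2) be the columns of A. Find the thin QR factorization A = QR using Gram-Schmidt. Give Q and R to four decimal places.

Q = [[-0.6000, -0.8000], [-0.8000, 0.6000]], R = [[5.0000, 2.8000], [0.0000, 0.4000]]

w_1 = (-3, -4); ‖w_1‖ = 5.0000, so e_1 = (-0.6000, -0.8000).
e_1·w_2 = (-0.6000)·(-2) + (-0.8000)·(-2) = 2.8000.
u_2 = w_2 − 2.8000·e_1 = (-0.3200, 0.2400).
‖u_2‖ = 0.4000, so e_2 = (-0.8000, 0.6000).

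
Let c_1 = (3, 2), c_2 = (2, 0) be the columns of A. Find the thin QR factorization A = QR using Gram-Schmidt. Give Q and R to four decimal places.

c_1 = (3, 2); ‖c_1‖ = 3.6056, so q_1 = (0.8321, 0.5547).
q_1·c_2 = 0.8321·2 + 0.5547·0 = 1.6641.
u_2 = c_2 − 1.6641·q_1 = (0.6154, -0.9231).
‖u_2‖ = 1.1094, so q_2 = (0.5547, -0.8321).

Q = [[0.8321, 0.5547], [0.5547, -0.8321]], R = [[3.6056, 1.6641], [0.0000, 1.1094]]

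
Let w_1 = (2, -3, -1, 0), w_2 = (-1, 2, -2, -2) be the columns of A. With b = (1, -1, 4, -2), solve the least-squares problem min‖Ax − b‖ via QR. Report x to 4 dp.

e_1 = w_1/‖w_1‖ = (2, -3, -1, 0)/3.7417 = (0.5345, -0.8018, -0.2673, 0.0000).
r_{12} = e_1·w_2 = -1.6036.
u_2 = w_2 + 1.6036·e_1 = (-0.1429, 0.7143, -2.4286, -2.0000).
‖u_2‖ = 3.2293, so e_2 = (-0.0442, 0.2212, -0.7520, -0.6193).
Qᵀb = (0.2673, -2.0349).
Back-substitute: x_2 = -2.0349/3.2293 = -0.6301.
x_1 = (0.2673 + 1.6036·(-0.6301))/3.7417 = -0.1986.

x = (-0.1986, -0.6301)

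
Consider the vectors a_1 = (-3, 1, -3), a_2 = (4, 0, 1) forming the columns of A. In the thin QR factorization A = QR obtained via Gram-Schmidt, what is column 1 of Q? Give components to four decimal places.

q_1 = a_1/‖a_1‖ = (-3, 1, -3)/4.3589 = (-0.6882, 0.2294, -0.6882).

q_1 = (-0.6882, 0.2294, -0.6882)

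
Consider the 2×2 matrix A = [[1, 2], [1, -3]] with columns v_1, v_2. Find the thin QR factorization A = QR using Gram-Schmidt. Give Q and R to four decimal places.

Q = [[0.7071, 0.7071], [0.7071, -0.7071]], R = [[1.4142, -0.7071], [0.0000, 3.5355]]

q_1 = v_1/‖v_1‖ = (1, 1)/1.4142 = (0.7071, 0.7071).
r_{12} = q_1·v_2 = -0.7071.
u_2 = v_2 + 0.7071·q_1 = (2.5000, -2.5000).
‖u_2‖ = 3.5355, so q_2 = (0.7071, -0.7071).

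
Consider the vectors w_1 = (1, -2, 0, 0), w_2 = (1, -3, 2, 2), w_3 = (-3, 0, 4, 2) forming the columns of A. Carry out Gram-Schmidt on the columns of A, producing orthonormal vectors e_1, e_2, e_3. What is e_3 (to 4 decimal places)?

w_1 = (1, -2, 0, 0); ‖w_1‖ = 2.2361, so e_1 = (0.4472, -0.8944, 0.0000, 0.0000).
e_1·w_2 = 0.4472·1 + (-0.8944)·(-3) + 0.0000·2 + 0.0000·2 = 3.1305.
u_2 = w_2 − 3.1305·e_1 = (-0.4000, -0.2000, 2.0000, 2.0000).
‖u_2‖ = 2.8636, so e_2 = (-0.1397, -0.0698, 0.6984, 0.6984).
e_1·w_3 = 0.4472·(-3) + (-0.8944)·0 + 0.0000·4 + 0.0000·2 = -1.3416; e_2·w_3 = (-0.1397)·(-3) + (-0.0698)·0 + 0.6984·4 + 0.6984·2 = 4.6096.
u_3 = w_3 + 1.3416·e_1 − 4.6096·e_2 = (-1.7561, -0.8780, 0.7805, -1.2195).
‖u_3‖ = 2.4395, so e_3 = (-0.7199, -0.3599, 0.3199, -0.4999).

e_3 = (-0.7199, -0.3599, 0.3199, -0.4999)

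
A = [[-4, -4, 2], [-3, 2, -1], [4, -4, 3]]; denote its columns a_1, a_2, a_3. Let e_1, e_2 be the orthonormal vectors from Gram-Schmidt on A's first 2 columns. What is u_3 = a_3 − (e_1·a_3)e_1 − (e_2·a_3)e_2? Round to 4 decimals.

a_1 = (-4, -3, 4); ‖a_1‖ = 6.4031, so e_1 = (-0.6247, -0.4685, 0.6247).
e_1·a_2 = (-0.6247)·(-4) + (-0.4685)·2 + 0.6247·(-4) = -0.9370.
u_2 = a_2 + 0.9370·e_1 = (-4.5854, 1.5610, -3.4146).
‖u_2‖ = 5.9264, so e_2 = (-0.7737, 0.2634, -0.5762).
e_1·a_3 = (-0.6247)·2 + (-0.4685)·(-1) + 0.6247·3 = 1.0932; e_2·a_3 = (-0.7737)·2 + 0.2634·(-1) + (-0.5762)·3 = -3.5394.
u_3 = a_3 − 1.0932·e_1 + 3.5394·e_2 = (-0.0556, 0.4444, 0.2778).

u_3 = (-0.0556, 0.4444, 0.2778)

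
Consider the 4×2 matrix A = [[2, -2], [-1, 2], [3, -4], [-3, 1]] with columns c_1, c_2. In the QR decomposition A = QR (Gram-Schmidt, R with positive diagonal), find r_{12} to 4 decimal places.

r_{12} = -4.3788

c_1 = (2, -1, 3, -3); ‖c_1‖ = 4.7958, so e_1 = (0.4170, -0.2085, 0.6255, -0.6255).
r_{12} = e_1·c_2 = -4.3788.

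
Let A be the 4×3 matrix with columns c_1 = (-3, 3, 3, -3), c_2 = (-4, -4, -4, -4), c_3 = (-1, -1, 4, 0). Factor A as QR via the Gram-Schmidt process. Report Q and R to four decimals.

Q = [[-0.5000, -0.5000, -0.1387], [0.5000, -0.5000, -0.6934], [0.5000, -0.5000, 0.6934], [-0.5000, -0.5000, 0.1387]], R = [[6.0000, 0.0000, 2.0000], [0.0000, 8.0000, -1.0000], [0.0000, 0.0000, 3.6056]]

c_1 = (-3, 3, 3, -3); ‖c_1‖ = 6.0000, so e_1 = (-0.5000, 0.5000, 0.5000, -0.5000).
e_1·c_2 = (-0.5000)·(-4) + 0.5000·(-4) + 0.5000·(-4) + (-0.5000)·(-4) = 0.0000.
u_2 = c_2 + 0.0000·e_1 = (-4.0000, -4.0000, -4.0000, -4.0000).
‖u_2‖ = 8.0000, so e_2 = (-0.5000, -0.5000, -0.5000, -0.5000).
e_1·c_3 = (-0.5000)·(-1) + 0.5000·(-1) + 0.5000·4 + (-0.5000)·0 = 2.0000; e_2·c_3 = (-0.5000)·(-1) + (-0.5000)·(-1) + (-0.5000)·4 + (-0.5000)·0 = -1.0000.
u_3 = c_3 − 2.0000·e_1 + 1.0000·e_2 = (-0.5000, -2.5000, 2.5000, 0.5000).
‖u_3‖ = 3.6056, so e_3 = (-0.1387, -0.6934, 0.6934, 0.1387).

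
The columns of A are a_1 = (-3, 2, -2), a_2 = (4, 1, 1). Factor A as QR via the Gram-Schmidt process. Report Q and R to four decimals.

a_1 = (-3, 2, -2); ‖a_1‖ = 4.1231, so e_1 = (-0.7276, 0.4851, -0.4851).
e_1·a_2 = (-0.7276)·4 + 0.4851·1 + (-0.4851)·1 = -2.9104.
u_2 = a_2 + 2.9104·e_1 = (1.8824, 2.4118, -0.4118).
‖u_2‖ = 3.0870, so e_2 = (0.6098, 0.7813, -0.1334).

Q = [[-0.7276, 0.6098], [0.4851, 0.7813], [-0.4851, -0.1334]], R = [[4.1231, -2.9104], [0.0000, 3.0870]]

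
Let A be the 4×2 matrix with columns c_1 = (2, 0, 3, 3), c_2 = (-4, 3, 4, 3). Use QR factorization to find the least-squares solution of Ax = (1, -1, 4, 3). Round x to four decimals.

c_1 = (2, 0, 3, 3); ‖c_1‖ = 4.6904, so q_1 = (0.4264, 0.0000, 0.6396, 0.6396).
q_1·c_2 = 0.4264·(-4) + 0.0000·3 + 0.6396·4 + 0.6396·3 = 2.7716.
u_2 = c_2 − 2.7716·q_1 = (-5.1818, 3.0000, 2.2273, 1.2273).
‖u_2‖ = 6.5052, so q_2 = (-0.7966, 0.4612, 0.3424, 0.1887).
Qᵀb = (4.9036, 0.6778).
Back-substitute: x_2 = 0.6778/6.5052 = 0.1042.
x_1 = (4.9036 − 2.7716·0.1042)/4.6904 = 0.9839.

x = (0.9839, 0.1042)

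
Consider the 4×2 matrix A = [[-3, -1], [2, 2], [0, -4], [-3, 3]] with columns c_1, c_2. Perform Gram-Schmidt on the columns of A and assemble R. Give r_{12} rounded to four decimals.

c_1 = (-3, 2, 0, -3); ‖c_1‖ = 4.6904, so q_1 = (-0.6396, 0.4264, 0.0000, -0.6396).
r_{12} = q_1·c_2 = -0.4264.

r_{12} = -0.4264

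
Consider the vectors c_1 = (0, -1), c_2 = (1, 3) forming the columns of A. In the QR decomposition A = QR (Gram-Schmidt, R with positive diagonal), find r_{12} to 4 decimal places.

r_{12} = -3.0000

q_1 = c_1/‖c_1‖ = (0, -1)/1.0000 = (0.0000, -1.0000).
r_{12} = q_1·c_2 = -3.0000.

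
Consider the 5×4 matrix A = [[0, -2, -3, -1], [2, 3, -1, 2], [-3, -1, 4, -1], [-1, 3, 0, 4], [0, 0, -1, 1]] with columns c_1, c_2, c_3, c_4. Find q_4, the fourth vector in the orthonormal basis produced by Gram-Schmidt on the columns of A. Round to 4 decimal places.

c_1 = (0, 2, -3, -1, 0); ‖c_1‖ = 3.7417, so q_1 = (0.0000, 0.5345, -0.8018, -0.2673, 0.0000).
q_1·c_2 = 0.0000·(-2) + 0.5345·3 + (-0.8018)·(-1) + (-0.2673)·3 + 0.0000·0 = 1.6036.
u_2 = c_2 − 1.6036·q_1 = (-2.0000, 2.1429, 0.2857, 3.4286, 0.0000).
‖u_2‖ = 4.5198, so q_2 = (-0.4425, 0.4741, 0.0632, 0.7586, 0.0000).
q_1·c_3 = 0.0000·(-3) + 0.5345·(-1) + (-0.8018)·4 + (-0.2673)·0 + 0.0000·(-1) = -3.7417; q_2·c_3 = (-0.4425)·(-3) + 0.4741·(-1) + 0.0632·4 + 0.7586·0 + 0.0000·(-1) = 1.1062.
u_3 = c_3 + 3.7417·q_1 − 1.1062·q_2 = (-2.5105, 0.4755, 0.9301, -1.8392, -1.0000).
‖u_3‖ = 3.4317, so q_3 = (-0.7316, 0.1386, 0.2710, -0.5359, -0.2914).
q_1·c_4 = 0.0000·(-1) + 0.5345·2 + (-0.8018)·(-1) + (-0.2673)·4 + 0.0000·1 = 0.8018; q_2·c_4 = (-0.4425)·(-1) + 0.4741·2 + 0.0632·(-1) + 0.7586·4 + 0.0000·1 = 4.3618; q_3·c_4 = (-0.7316)·(-1) + 0.1386·2 + 0.2710·(-1) + (-0.5359)·4 + (-0.2914)·1 = -1.6975.
u_4 = c_4 − 0.8018·q_1 − 4.3618·q_2 + 1.6975·q_3 = (-0.3118, -0.2613, -0.1728, -0.0042, 0.5053).
‖u_4‖ = 0.6714, so q_4 = (-0.4644, -0.3892, -0.2574, -0.0062, 0.7527).

q_4 = (-0.4644, -0.3892, -0.2574, -0.0062, 0.7527)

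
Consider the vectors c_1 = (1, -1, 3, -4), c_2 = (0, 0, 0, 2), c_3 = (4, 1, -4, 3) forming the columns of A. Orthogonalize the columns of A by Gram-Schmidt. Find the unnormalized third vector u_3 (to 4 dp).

e_1 = c_1/‖c_1‖ = (1, -1, 3, -4)/5.1962 = (0.1925, -0.1925, 0.5774, -0.7698).
r_{12} = e_1·c_2 = -1.5396.
u_2 = c_2 + 1.5396·e_1 = (0.2963, -0.2963, 0.8889, 0.8148).
‖u_2‖ = 1.2766, so e_2 = (0.2321, -0.2321, 0.6963, 0.6383).
r_{13} = e_1·c_3 = -4.0415; r_{23} = e_2·c_3 = -0.1741.
u_3 = c_3 + 4.0415·e_1 + 0.1741·e_2 = (4.8182, 0.1818, -1.5455, 0.0000).

u_3 = (4.8182, 0.1818, -1.5455, 0.0000)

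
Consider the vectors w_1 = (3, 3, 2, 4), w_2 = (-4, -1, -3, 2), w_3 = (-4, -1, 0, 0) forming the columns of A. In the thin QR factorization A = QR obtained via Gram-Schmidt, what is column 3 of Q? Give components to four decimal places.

w_1 = (3, 3, 2, 4); ‖w_1‖ = 6.1644, so q_1 = (0.4867, 0.4867, 0.3244, 0.6489).
q_1·w_2 = 0.4867·(-4) + 0.4867·(-1) + 0.3244·(-3) + 0.6489·2 = -2.1089.
u_2 = w_2 + 2.1089·q_1 = (-2.9737, 0.0263, -2.3158, 3.3684).
‖u_2‖ = 5.0550, so q_2 = (-0.5883, 0.0052, -0.4581, 0.6664).
q_1·w_3 = 0.4867·(-4) + 0.4867·(-1) + 0.3244·0 + 0.6489·0 = -2.4333; q_2·w_3 = (-0.5883)·(-4) + 0.0052·(-1) + (-0.4581)·0 + 0.6664·0 = 2.3479.
u_3 = w_3 + 2.4333·q_1 − 2.3479·q_2 = (-1.4346, 0.1720, 1.8651, 0.0144).
‖u_3‖ = 2.3593, so q_3 = (-0.6081, 0.0729, 0.7905, 0.0061).

q_3 = (-0.6081, 0.0729, 0.7905, 0.0061)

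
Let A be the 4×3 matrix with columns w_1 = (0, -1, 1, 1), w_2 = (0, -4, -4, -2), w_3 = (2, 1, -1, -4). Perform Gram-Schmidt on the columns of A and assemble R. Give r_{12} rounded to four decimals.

w_1 = (0, -1, 1, 1); ‖w_1‖ = 1.7321, so e_1 = (0.0000, -0.5774, 0.5774, 0.5774).
r_{12} = e_1·w_2 = -1.1547.

r_{12} = -1.1547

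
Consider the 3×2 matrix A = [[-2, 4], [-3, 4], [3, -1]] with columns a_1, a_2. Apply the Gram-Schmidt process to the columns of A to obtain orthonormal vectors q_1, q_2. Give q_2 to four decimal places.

q_2 = (0.6380, 0.2886, 0.7139)

q_1 = a_1/‖a_1‖ = (-2, -3, 3)/4.6904 = (-0.4264, -0.6396, 0.6396).
r_{12} = q_1·a_2 = -4.9036.
u_2 = a_2 + 4.9036·q_1 = (1.9091, 0.8636, 2.1364).
‖u_2‖ = 2.9924, so q_2 = (0.6380, 0.2886, 0.7139).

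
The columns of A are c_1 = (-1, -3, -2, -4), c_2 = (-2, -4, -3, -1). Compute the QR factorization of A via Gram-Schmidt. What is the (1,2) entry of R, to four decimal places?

r_{12} = 4.3818

c_1 = (-1, -3, -2, -4); ‖c_1‖ = 5.4772, so e_1 = (-0.1826, -0.5477, -0.3651, -0.7303).
r_{12} = e_1·c_2 = 4.3818.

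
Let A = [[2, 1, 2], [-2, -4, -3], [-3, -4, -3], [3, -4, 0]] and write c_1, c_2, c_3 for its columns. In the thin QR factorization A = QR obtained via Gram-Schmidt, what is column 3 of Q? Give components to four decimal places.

c_1 = (2, -2, -3, 3); ‖c_1‖ = 5.0990, so q_1 = (0.3922, -0.3922, -0.5883, 0.5883).
q_1·c_2 = 0.3922·1 + (-0.3922)·(-4) + (-0.5883)·(-4) + 0.5883·(-4) = 1.9612.
u_2 = c_2 − 1.9612·q_1 = (0.2308, -3.2308, -2.8462, -5.1538).
‖u_2‖ = 6.7197, so q_2 = (0.0343, -0.4808, -0.4236, -0.7670).
q_1·c_3 = 0.3922·2 + (-0.3922)·(-3) + (-0.5883)·(-3) + 0.5883·0 = 3.7262; q_2·c_3 = 0.0343·2 + (-0.4808)·(-3) + (-0.4236)·(-3) + (-0.7670)·0 = 2.7817.
u_3 = c_3 − 3.7262·q_1 − 2.7817·q_2 = (0.4429, -0.2010, 0.3705, -0.0588).
‖u_3‖ = 0.6143, so q_3 = (0.7211, -0.3272, 0.6032, -0.0957).

q_3 = (0.7211, -0.3272, 0.6032, -0.0957)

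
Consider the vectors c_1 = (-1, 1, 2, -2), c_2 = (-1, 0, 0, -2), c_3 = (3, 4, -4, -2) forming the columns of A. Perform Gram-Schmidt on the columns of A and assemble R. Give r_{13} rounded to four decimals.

r_{13} = -0.9487

c_1 = (-1, 1, 2, -2); ‖c_1‖ = 3.1623, so e_1 = (-0.3162, 0.3162, 0.6325, -0.6325).
r_{13} = e_1·c_3 = -0.9487.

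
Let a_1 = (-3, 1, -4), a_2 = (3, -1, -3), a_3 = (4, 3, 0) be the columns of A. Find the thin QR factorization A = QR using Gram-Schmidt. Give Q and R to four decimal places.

a_1 = (-3, 1, -4); ‖a_1‖ = 5.0990, so q_1 = (-0.5883, 0.1961, -0.7845).
q_1·a_2 = (-0.5883)·3 + 0.1961·(-1) + (-0.7845)·(-3) = 0.3922.
u_2 = a_2 − 0.3922·q_1 = (3.2308, -1.0769, -2.6923).
‖u_2‖ = 4.3412, so q_2 = (0.7442, -0.2481, -0.6202).
q_1·a_3 = (-0.5883)·4 + 0.1961·3 + (-0.7845)·0 = -1.7650; q_2·a_3 = 0.7442·4 + (-0.2481)·3 + (-0.6202)·0 = 2.2326.
u_3 = a_3 + 1.7650·q_1 − 2.2326·q_2 = (1.3000, 3.9000, 0.0000).
‖u_3‖ = 4.1110, so q_3 = (0.3162, 0.9487, 0.0000).

Q = [[-0.5883, 0.7442, 0.3162], [0.1961, -0.2481, 0.9487], [-0.7845, -0.6202, 0.0000]], R = [[5.0990, 0.3922, -1.7650], [0.0000, 4.3412, 2.2326], [0.0000, 0.0000, 4.1110]]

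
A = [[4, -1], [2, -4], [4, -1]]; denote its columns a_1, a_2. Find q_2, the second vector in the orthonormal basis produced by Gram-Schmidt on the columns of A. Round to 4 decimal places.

q_2 = (0.2357, -0.9428, 0.2357)

a_1 = (4, 2, 4); ‖a_1‖ = 6.0000, so q_1 = (0.6667, 0.3333, 0.6667).
q_1·a_2 = 0.6667·(-1) + 0.3333·(-4) + 0.6667·(-1) = -2.6667.
u_2 = a_2 + 2.6667·q_1 = (0.7778, -3.1111, 0.7778).
‖u_2‖ = 3.2998, so q_2 = (0.2357, -0.9428, 0.2357).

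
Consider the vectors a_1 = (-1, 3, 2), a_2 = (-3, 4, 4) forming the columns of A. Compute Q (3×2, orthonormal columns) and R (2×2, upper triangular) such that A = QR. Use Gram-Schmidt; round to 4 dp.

Q = [[-0.2673, -0.7570], [0.8018, -0.5179], [0.5345, 0.3984]], R = [[3.7417, 6.1470], [0.0000, 1.7928]]

a_1 = (-1, 3, 2); ‖a_1‖ = 3.7417, so e_1 = (-0.2673, 0.8018, 0.5345).
e_1·a_2 = (-0.2673)·(-3) + 0.8018·4 + 0.5345·4 = 6.1470.
u_2 = a_2 − 6.1470·e_1 = (-1.3571, -0.9286, 0.7143).
‖u_2‖ = 1.7928, so e_2 = (-0.7570, -0.5179, 0.3984).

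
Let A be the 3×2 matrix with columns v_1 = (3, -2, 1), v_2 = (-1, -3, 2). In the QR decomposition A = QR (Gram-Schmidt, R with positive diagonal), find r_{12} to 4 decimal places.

r_{12} = 1.3363

v_1 = (3, -2, 1); ‖v_1‖ = 3.7417, so e_1 = (0.8018, -0.5345, 0.2673).
r_{12} = e_1·v_2 = 1.3363.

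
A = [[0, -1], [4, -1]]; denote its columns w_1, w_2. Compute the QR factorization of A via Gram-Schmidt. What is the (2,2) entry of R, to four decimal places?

r_{22} = 1.0000

w_1 = (0, 4); ‖w_1‖ = 4.0000, so e_1 = (0.0000, 1.0000).
e_1·w_2 = 0.0000·(-1) + 1.0000·(-1) = -1.0000.
u_2 = w_2 + 1.0000·e_1 = (-1.0000, 0.0000).
r_{22} = ‖u_2‖ = 1.0000.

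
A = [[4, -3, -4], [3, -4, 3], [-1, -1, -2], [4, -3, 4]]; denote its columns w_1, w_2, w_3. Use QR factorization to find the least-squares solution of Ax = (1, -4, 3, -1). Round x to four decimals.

x = (-0.2109, 0.0109, -0.5238)

w_1 = (4, 3, -1, 4); ‖w_1‖ = 6.4807, so e_1 = (0.6172, 0.4629, -0.1543, 0.6172).
e_1·w_2 = 0.6172·(-3) + 0.4629·(-4) + (-0.1543)·(-1) + 0.6172·(-3) = -5.4006.
u_2 = w_2 + 5.4006·e_1 = (0.3333, -1.5000, -1.8333, 0.3333).
‖u_2‖ = 2.4152, so e_2 = (0.1380, -0.6211, -0.7591, 0.1380).
e_1·w_3 = 0.6172·(-4) + 0.4629·3 + (-0.1543)·(-2) + 0.6172·4 = 1.6973; e_2·w_3 = 0.1380·(-4) + (-0.6211)·3 + (-0.7591)·(-2) + 0.1380·4 = -0.3450.
u_3 = w_3 − 1.6973·e_1 + 0.3450·e_2 = (-5.0000, 2.0000, -2.0000, 3.0000).
‖u_3‖ = 6.4807, so e_3 = (-0.7715, 0.3086, -0.3086, 0.4629).
Qᵀb = (-2.3146, 0.2070, -3.3947).
Back-substitute: x_3 = -3.3947/6.4807 = -0.5238.
x_2 = (0.2070 + 0.3450·(-0.5238))/2.4152 = 0.0109.
x_1 = (-2.3146 + 5.4006·0.0109 − 1.6973·(-0.5238))/6.4807 = -0.2109.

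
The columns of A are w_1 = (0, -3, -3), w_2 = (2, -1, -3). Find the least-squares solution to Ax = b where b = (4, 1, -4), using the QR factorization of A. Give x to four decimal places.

w_1 = (0, -3, -3); ‖w_1‖ = 4.2426, so q_1 = (0.0000, -0.7071, -0.7071).
q_1·w_2 = 0.0000·2 + (-0.7071)·(-1) + (-0.7071)·(-3) = 2.8284.
u_2 = w_2 − 2.8284·q_1 = (2.0000, 1.0000, -1.0000).
‖u_2‖ = 2.4495, so q_2 = (0.8165, 0.4082, -0.4082).
Qᵀb = (2.1213, 5.3072).
Back-substitute: x_2 = 5.3072/2.4495 = 2.1667.
x_1 = (2.1213 − 2.8284·2.1667)/4.2426 = -0.9444.

x = (-0.9444, 2.1667)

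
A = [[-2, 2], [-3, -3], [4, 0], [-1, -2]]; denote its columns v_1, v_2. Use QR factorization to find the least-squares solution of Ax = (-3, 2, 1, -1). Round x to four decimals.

x = (0.3362, -0.7267)

q_1 = v_1/‖v_1‖ = (-2, -3, 4, -1)/5.4772 = (-0.3651, -0.5477, 0.7303, -0.1826).
r_{12} = q_1·v_2 = 1.2780.
u_2 = v_2 − 1.2780·q_1 = (2.4667, -2.3000, -0.9333, -1.7667).
‖u_2‖ = 3.9200, so q_2 = (0.6292, -0.5867, -0.2381, -0.4507).
Qᵀb = (0.9129, -2.8486).
Back-substitute: x_2 = -2.8486/3.9200 = -0.7267.
x_1 = (0.9129 − 1.2780·(-0.7267))/5.4772 = 0.3362.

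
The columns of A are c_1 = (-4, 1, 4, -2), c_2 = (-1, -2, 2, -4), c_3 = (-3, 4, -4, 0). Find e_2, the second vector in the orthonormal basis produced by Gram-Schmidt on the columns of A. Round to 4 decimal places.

c_1 = (-4, 1, 4, -2); ‖c_1‖ = 6.0828, so e_1 = (-0.6576, 0.1644, 0.6576, -0.3288).
e_1·c_2 = (-0.6576)·(-1) + 0.1644·(-2) + 0.6576·2 + (-0.3288)·(-4) = 2.9592.
u_2 = c_2 − 2.9592·e_1 = (0.9459, -2.4865, 0.0541, -3.0270).
‖u_2‖ = 4.0303, so e_2 = (0.2347, -0.6169, 0.0134, -0.7511).

e_2 = (0.2347, -0.6169, 0.0134, -0.7511)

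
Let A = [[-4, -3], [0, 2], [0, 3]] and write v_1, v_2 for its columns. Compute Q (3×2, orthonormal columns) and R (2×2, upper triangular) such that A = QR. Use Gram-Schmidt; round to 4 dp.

Q = [[-1.0000, 0.0000], [0.0000, 0.5547], [0.0000, 0.8321]], R = [[4.0000, 3.0000], [0.0000, 3.6056]]

q_1 = v_1/‖v_1‖ = (-4, 0, 0)/4.0000 = (-1.0000, 0.0000, 0.0000).
r_{12} = q_1·v_2 = 3.0000.
u_2 = v_2 − 3.0000·q_1 = (0.0000, 2.0000, 3.0000).
‖u_2‖ = 3.6056, so q_2 = (0.0000, 0.5547, 0.8321).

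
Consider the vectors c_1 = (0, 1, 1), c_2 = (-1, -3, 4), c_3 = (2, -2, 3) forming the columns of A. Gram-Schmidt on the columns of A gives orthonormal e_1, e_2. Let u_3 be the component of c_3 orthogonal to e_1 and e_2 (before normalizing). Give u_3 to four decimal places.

u_3 = (2.6078, -0.3725, 0.3725)

e_1 = c_1/‖c_1‖ = (0, 1, 1)/1.4142 = (0.0000, 0.7071, 0.7071).
r_{12} = e_1·c_2 = 0.7071.
u_2 = c_2 − 0.7071·e_1 = (-1.0000, -3.5000, 3.5000).
‖u_2‖ = 5.0498, so e_2 = (-0.1980, -0.6931, 0.6931).
r_{13} = e_1·c_3 = 0.7071; r_{23} = e_2·c_3 = 3.0695.
u_3 = c_3 − 0.7071·e_1 − 3.0695·e_2 = (2.6078, -0.3725, 0.3725).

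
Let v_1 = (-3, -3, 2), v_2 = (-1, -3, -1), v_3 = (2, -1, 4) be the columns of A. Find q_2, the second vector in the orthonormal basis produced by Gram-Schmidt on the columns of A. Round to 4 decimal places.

q_1 = v_1/‖v_1‖ = (-3, -3, 2)/4.6904 = (-0.6396, -0.6396, 0.4264).
r_{12} = q_1·v_2 = 2.1320.
u_2 = v_2 − 2.1320·q_1 = (0.3636, -1.6364, -1.9091).
‖u_2‖ = 2.5406, so q_2 = (0.1431, -0.6441, -0.7514).

q_2 = (0.1431, -0.6441, -0.7514)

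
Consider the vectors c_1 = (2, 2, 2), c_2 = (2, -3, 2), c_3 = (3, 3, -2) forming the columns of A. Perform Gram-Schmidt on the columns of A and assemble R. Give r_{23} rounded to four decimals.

c_1 = (2, 2, 2); ‖c_1‖ = 3.4641, so e_1 = (0.5774, 0.5774, 0.5774).
e_1·c_2 = 0.5774·2 + 0.5774·(-3) + 0.5774·2 = 0.5774.
u_2 = c_2 − 0.5774·e_1 = (1.6667, -3.3333, 1.6667).
‖u_2‖ = 4.0825, so e_2 = (0.4082, -0.8165, 0.4082).
r_{23} = e_2·c_3 = -2.0412.

r_{23} = -2.0412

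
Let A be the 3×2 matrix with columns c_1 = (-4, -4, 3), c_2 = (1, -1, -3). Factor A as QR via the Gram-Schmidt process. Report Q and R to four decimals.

c_1 = (-4, -4, 3); ‖c_1‖ = 6.4031, so q_1 = (-0.6247, -0.6247, 0.4685).
q_1·c_2 = (-0.6247)·1 + (-0.6247)·(-1) + 0.4685·(-3) = -1.4056.
u_2 = c_2 + 1.4056·q_1 = (0.1220, -1.8780, -2.3415).
‖u_2‖ = 3.0041, so q_2 = (0.0406, -0.6252, -0.7794).

Q = [[-0.6247, 0.0406], [-0.6247, -0.6252], [0.4685, -0.7794]], R = [[6.4031, -1.4056], [0.0000, 3.0041]]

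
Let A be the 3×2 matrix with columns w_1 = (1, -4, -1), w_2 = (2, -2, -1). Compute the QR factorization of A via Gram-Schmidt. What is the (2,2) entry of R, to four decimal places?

q_1 = w_1/‖w_1‖ = (1, -4, -1)/4.2426 = (0.2357, -0.9428, -0.2357).
r_{12} = q_1·w_2 = 2.5927.
u_2 = w_2 − 2.5927·q_1 = (1.3889, 0.4444, -0.3889).
r_{22} = ‖u_2‖ = 1.5092.

r_{22} = 1.5092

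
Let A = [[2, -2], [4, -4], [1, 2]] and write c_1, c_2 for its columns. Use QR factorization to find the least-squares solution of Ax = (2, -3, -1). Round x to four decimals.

x = (-0.6000, -0.2000)

c_1 = (2, 4, 1); ‖c_1‖ = 4.5826, so q_1 = (0.4364, 0.8729, 0.2182).
q_1·c_2 = 0.4364·(-2) + 0.8729·(-4) + 0.2182·2 = -3.9279.
u_2 = c_2 + 3.9279·q_1 = (-0.2857, -0.5714, 2.8571).
‖u_2‖ = 2.9277, so q_2 = (-0.0976, -0.1952, 0.9759).
Qᵀb = (-1.9640, -0.5855).
Back-substitute: x_2 = -0.5855/2.9277 = -0.2000.
x_1 = (-1.9640 + 3.9279·(-0.2000))/4.5826 = -0.6000.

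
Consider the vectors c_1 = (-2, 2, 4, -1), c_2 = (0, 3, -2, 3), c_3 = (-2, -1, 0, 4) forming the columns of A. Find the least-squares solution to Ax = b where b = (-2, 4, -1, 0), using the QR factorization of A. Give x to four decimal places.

c_1 = (-2, 2, 4, -1); ‖c_1‖ = 5.0000, so e_1 = (-0.4000, 0.4000, 0.8000, -0.2000).
e_1·c_2 = (-0.4000)·0 + 0.4000·3 + 0.8000·(-2) + (-0.2000)·3 = -1.0000.
u_2 = c_2 + 1.0000·e_1 = (-0.4000, 3.4000, -1.2000, 2.8000).
‖u_2‖ = 4.5826, so e_2 = (-0.0873, 0.7419, -0.2619, 0.6110).
e_1·c_3 = (-0.4000)·(-2) + 0.4000·(-1) + 0.8000·0 + (-0.2000)·4 = -0.4000; e_2·c_3 = (-0.0873)·(-2) + 0.7419·(-1) + (-0.2619)·0 + 0.6110·4 = 1.8767.
u_3 = c_3 + 0.4000·e_1 − 1.8767·e_2 = (-1.9962, -2.2324, 0.8114, 2.7733).
‖u_3‖ = 4.1615, so e_3 = (-0.4797, -0.5364, 0.1950, 0.6664).
Qᵀb = (1.6000, 3.4042, -1.3814).
Back-substitute: x_3 = -1.3814/4.1615 = -0.3319.
x_2 = (3.4042 − 1.8767·(-0.3319))/4.5826 = 0.8788.
x_1 = (1.6000 + 1.0000·0.8788 + 0.4000·(-0.3319))/5.0000 = 0.4692.

x = (0.4692, 0.8788, -0.3319)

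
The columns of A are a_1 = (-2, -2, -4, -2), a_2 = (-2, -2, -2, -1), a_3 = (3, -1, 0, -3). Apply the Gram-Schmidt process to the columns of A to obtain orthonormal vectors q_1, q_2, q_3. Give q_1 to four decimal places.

q_1 = (-0.3780, -0.3780, -0.7559, -0.3780)

q_1 = a_1/‖a_1‖ = (-2, -2, -4, -2)/5.2915 = (-0.3780, -0.3780, -0.7559, -0.3780).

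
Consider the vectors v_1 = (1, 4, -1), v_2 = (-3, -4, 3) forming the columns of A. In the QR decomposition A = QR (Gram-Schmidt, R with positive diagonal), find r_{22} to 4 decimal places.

r_{22} = 2.6667

v_1 = (1, 4, -1); ‖v_1‖ = 4.2426, so q_1 = (0.2357, 0.9428, -0.2357).
q_1·v_2 = 0.2357·(-3) + 0.9428·(-4) + (-0.2357)·3 = -5.1854.
u_2 = v_2 + 5.1854·q_1 = (-1.7778, 0.8889, 1.7778).
r_{22} = ‖u_2‖ = 2.6667.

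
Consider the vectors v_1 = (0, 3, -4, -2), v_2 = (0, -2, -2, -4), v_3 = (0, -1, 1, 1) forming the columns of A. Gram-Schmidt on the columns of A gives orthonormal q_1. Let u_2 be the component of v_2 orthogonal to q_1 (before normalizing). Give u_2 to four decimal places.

q_1 = v_1/‖v_1‖ = (0, 3, -4, -2)/5.3852 = (0.0000, 0.5571, -0.7428, -0.3714).
r_{12} = q_1·v_2 = 1.8570.
u_2 = v_2 − 1.8570·q_1 = (0.0000, -3.0345, -0.6207, -3.3103).

u_2 = (0.0000, -3.0345, -0.6207, -3.3103)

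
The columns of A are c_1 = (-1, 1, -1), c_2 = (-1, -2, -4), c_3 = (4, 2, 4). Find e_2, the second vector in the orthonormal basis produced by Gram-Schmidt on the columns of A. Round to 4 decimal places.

e_2 = (0.0000, -0.7071, -0.7071)

e_1 = c_1/‖c_1‖ = (-1, 1, -1)/1.7321 = (-0.5774, 0.5774, -0.5774).
r_{12} = e_1·c_2 = 1.7321.
u_2 = c_2 − 1.7321·e_1 = (0.0000, -3.0000, -3.0000).
‖u_2‖ = 4.2426, so e_2 = (0.0000, -0.7071, -0.7071).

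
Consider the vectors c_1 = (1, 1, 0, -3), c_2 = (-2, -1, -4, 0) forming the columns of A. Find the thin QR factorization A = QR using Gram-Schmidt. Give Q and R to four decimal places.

Q = [[0.3015, -0.3845], [0.3015, -0.1619], [0.0000, -0.8904], [-0.9045, -0.1821]], R = [[3.3166, -0.9045], [0.0000, 4.4924]]

c_1 = (1, 1, 0, -3); ‖c_1‖ = 3.3166, so q_1 = (0.3015, 0.3015, 0.0000, -0.9045).
q_1·c_2 = 0.3015·(-2) + 0.3015·(-1) + 0.0000·(-4) + (-0.9045)·0 = -0.9045.
u_2 = c_2 + 0.9045·q_1 = (-1.7273, -0.7273, -4.0000, -0.8182).
‖u_2‖ = 4.4924, so q_2 = (-0.3845, -0.1619, -0.8904, -0.1821).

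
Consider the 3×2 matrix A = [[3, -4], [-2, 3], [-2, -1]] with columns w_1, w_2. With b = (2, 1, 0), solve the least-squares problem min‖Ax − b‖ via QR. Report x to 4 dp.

e_1 = w_1/‖w_1‖ = (3, -2, -2)/4.1231 = (0.7276, -0.4851, -0.4851).
r_{12} = e_1·w_2 = -3.8806.
u_2 = w_2 + 3.8806·e_1 = (-1.1765, 1.1176, -2.8824).
‖u_2‖ = 3.3077, so e_2 = (-0.3557, 0.3379, -0.8714).
Qᵀb = (0.9701, -0.3735).
Back-substitute: x_2 = -0.3735/3.3077 = -0.1129.
x_1 = (0.9701 + 3.8806·(-0.1129))/4.1231 = 0.1290.

x = (0.1290, -0.1129)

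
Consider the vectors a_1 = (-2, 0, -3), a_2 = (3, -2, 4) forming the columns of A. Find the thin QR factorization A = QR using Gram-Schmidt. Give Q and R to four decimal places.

q_1 = a_1/‖a_1‖ = (-2, 0, -3)/3.6056 = (-0.5547, 0.0000, -0.8321).
r_{12} = q_1·a_2 = -4.9923.
u_2 = a_2 + 4.9923·q_1 = (0.2308, -2.0000, -0.1538).
‖u_2‖ = 2.0191, so q_2 = (0.1143, -0.9905, -0.0762).

Q = [[-0.5547, 0.1143], [0.0000, -0.9905], [-0.8321, -0.0762]], R = [[3.6056, -4.9923], [0.0000, 2.0191]]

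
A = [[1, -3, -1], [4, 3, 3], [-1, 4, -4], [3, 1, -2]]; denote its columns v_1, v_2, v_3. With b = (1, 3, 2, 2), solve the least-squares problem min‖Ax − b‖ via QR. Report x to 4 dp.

e_1 = v_1/‖v_1‖ = (1, 4, -1, 3)/5.1962 = (0.1925, 0.7698, -0.1925, 0.5774).
r_{12} = e_1·v_2 = 1.5396.
u_2 = v_2 − 1.5396·e_1 = (-3.2963, 1.8148, 4.2963, 0.1111).
‖u_2‖ = 5.7122, so e_2 = (-0.5771, 0.3177, 0.7521, 0.0195).
r_{13} = e_1·v_3 = 1.7321; r_{23} = e_2·v_3 = -1.5172.
u_3 = v_3 − 1.7321·e_1 + 1.5172·e_2 = (-2.2089, 2.1487, -2.5255, -2.9705).
‖u_3‖ = 4.9697, so e_3 = (-0.4445, 0.4324, -0.5082, -0.5977).
Qᵀb = (3.2717, 1.9192, -1.3592).
Back-substitute: x_3 = -1.3592/4.9697 = -0.2735.
x_2 = (1.9192 + 1.5172·(-0.2735))/5.7122 = 0.2633.
x_1 = (3.2717 − 1.5396·0.2633 − 1.7321·(-0.2735))/5.1962 = 0.6428.

x = (0.6428, 0.2633, -0.2735)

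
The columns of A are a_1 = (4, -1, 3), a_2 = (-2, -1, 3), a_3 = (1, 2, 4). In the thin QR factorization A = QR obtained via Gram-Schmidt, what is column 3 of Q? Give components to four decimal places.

q_3 = (0.0000, 0.9487, 0.3162)

a_1 = (4, -1, 3); ‖a_1‖ = 5.0990, so q_1 = (0.7845, -0.1961, 0.5883).
q_1·a_2 = 0.7845·(-2) + (-0.1961)·(-1) + 0.5883·3 = 0.3922.
u_2 = a_2 − 0.3922·q_1 = (-2.3077, -0.9231, 2.7692).
‖u_2‖ = 3.7210, so q_2 = (-0.6202, -0.2481, 0.7442).
q_1·a_3 = 0.7845·1 + (-0.1961)·2 + 0.5883·4 = 2.7456; q_2·a_3 = (-0.6202)·1 + (-0.2481)·2 + 0.7442·4 = 1.8605.
u_3 = a_3 − 2.7456·q_1 − 1.8605·q_2 = (0.0000, 3.0000, 1.0000).
‖u_3‖ = 3.1623, so q_3 = (0.0000, 0.9487, 0.3162).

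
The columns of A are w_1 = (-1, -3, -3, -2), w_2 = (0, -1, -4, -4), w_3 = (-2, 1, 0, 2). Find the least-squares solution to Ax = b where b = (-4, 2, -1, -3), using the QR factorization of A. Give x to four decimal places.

w_1 = (-1, -3, -3, -2); ‖w_1‖ = 4.7958, so q_1 = (-0.2085, -0.6255, -0.6255, -0.4170).
q_1·w_2 = (-0.2085)·0 + (-0.6255)·(-1) + (-0.6255)·(-4) + (-0.4170)·(-4) = 4.7958.
u_2 = w_2 − 4.7958·q_1 = (1.0000, 2.0000, -1.0000, -2.0000).
‖u_2‖ = 3.1623, so q_2 = (0.3162, 0.6325, -0.3162, -0.6325).
q_1·w_3 = (-0.2085)·(-2) + (-0.6255)·1 + (-0.6255)·0 + (-0.4170)·2 = -1.0426; q_2·w_3 = 0.3162·(-2) + 0.6325·1 + (-0.3162)·0 + (-0.6325)·2 = -1.2649.
u_3 = w_3 + 1.0426·q_1 + 1.2649·q_2 = (-1.8174, 1.1478, -1.0522, 0.7652).
‖u_3‖ = 2.5126, so q_3 = (-0.7233, 0.4568, -0.4188, 0.3046).
Qᵀb = (1.4596, 2.2136, 3.3120).
Back-substitute: x_3 = 3.3120/2.5126 = 1.3182.
x_2 = (2.2136 + 1.2649·1.3182)/3.1623 = 1.2273.
x_1 = (1.4596 − 4.7958·1.2273 + 1.0426·1.3182)/4.7958 = -0.6364.

x = (-0.6364, 1.2273, 1.3182)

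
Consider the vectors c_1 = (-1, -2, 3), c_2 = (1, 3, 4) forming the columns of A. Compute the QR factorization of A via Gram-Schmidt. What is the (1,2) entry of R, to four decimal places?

c_1 = (-1, -2, 3); ‖c_1‖ = 3.7417, so e_1 = (-0.2673, -0.5345, 0.8018).
r_{12} = e_1·c_2 = 1.3363.

r_{12} = 1.3363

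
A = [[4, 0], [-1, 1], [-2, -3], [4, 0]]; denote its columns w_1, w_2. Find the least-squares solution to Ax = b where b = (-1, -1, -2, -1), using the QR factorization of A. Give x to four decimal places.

x = (-0.1594, 0.5797)

e_1 = w_1/‖w_1‖ = (4, -1, -2, 4)/6.0828 = (0.6576, -0.1644, -0.3288, 0.6576).
r_{12} = e_1·w_2 = 0.8220.
u_2 = w_2 − 0.8220·e_1 = (-0.5405, 1.1351, -2.7297, -0.5405).
‖u_2‖ = 3.0536, so e_2 = (-0.1770, 0.3717, -0.8939, -0.1770).
Qᵀb = (-0.4932, 1.7702).
Back-substitute: x_2 = 1.7702/3.0536 = 0.5797.
x_1 = (-0.4932 − 0.8220·0.5797)/6.0828 = -0.1594.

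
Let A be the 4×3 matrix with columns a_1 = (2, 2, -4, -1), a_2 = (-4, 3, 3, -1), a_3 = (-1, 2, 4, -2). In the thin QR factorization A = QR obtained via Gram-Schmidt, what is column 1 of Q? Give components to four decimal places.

e_1 = (0.4000, 0.4000, -0.8000, -0.2000)

a_1 = (2, 2, -4, -1); ‖a_1‖ = 5.0000, so e_1 = (0.4000, 0.4000, -0.8000, -0.2000).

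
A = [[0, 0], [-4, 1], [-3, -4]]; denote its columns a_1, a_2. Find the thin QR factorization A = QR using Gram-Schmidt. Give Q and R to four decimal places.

a_1 = (0, -4, -3); ‖a_1‖ = 5.0000, so e_1 = (0.0000, -0.8000, -0.6000).
e_1·a_2 = 0.0000·0 + (-0.8000)·1 + (-0.6000)·(-4) = 1.6000.
u_2 = a_2 − 1.6000·e_1 = (0.0000, 2.2800, -3.0400).
‖u_2‖ = 3.8000, so e_2 = (0.0000, 0.6000, -0.8000).

Q = [[0.0000, 0.0000], [-0.8000, 0.6000], [-0.6000, -0.8000]], R = [[5.0000, 1.6000], [0.0000, 3.8000]]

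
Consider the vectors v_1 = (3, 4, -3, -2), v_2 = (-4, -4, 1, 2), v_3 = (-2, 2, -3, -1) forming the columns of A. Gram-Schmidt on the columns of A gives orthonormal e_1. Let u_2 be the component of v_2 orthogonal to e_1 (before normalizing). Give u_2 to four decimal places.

v_1 = (3, 4, -3, -2); ‖v_1‖ = 6.1644, so e_1 = (0.4867, 0.6489, -0.4867, -0.3244).
e_1·v_2 = 0.4867·(-4) + 0.6489·(-4) + (-0.4867)·1 + (-0.3244)·2 = -5.6777.
u_2 = v_2 + 5.6777·e_1 = (-1.2368, -0.3158, -1.7632, 0.1579).

u_2 = (-1.2368, -0.3158, -1.7632, 0.1579)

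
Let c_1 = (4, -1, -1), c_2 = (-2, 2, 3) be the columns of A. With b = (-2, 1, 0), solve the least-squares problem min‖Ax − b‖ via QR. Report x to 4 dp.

c_1 = (4, -1, -1); ‖c_1‖ = 4.2426, so q_1 = (0.9428, -0.2357, -0.2357).
q_1·c_2 = 0.9428·(-2) + (-0.2357)·2 + (-0.2357)·3 = -3.0641.
u_2 = c_2 + 3.0641·q_1 = (0.8889, 1.2778, 2.2778).
‖u_2‖ = 2.7588, so q_2 = (0.3222, 0.4632, 0.8256).
Qᵀb = (-2.1213, -0.1812).
Back-substitute: x_2 = -0.1812/2.7588 = -0.0657.
x_1 = (-2.1213 + 3.0641·(-0.0657))/4.2426 = -0.5474.

x = (-0.5474, -0.0657)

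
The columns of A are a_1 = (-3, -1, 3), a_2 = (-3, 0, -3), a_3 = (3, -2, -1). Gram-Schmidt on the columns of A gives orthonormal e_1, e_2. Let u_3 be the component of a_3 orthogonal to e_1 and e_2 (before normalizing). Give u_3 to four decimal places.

u_3 = (0.4211, -2.5263, -0.4211)

a_1 = (-3, -1, 3); ‖a_1‖ = 4.3589, so e_1 = (-0.6882, -0.2294, 0.6882).
e_1·a_2 = (-0.6882)·(-3) + (-0.2294)·0 + 0.6882·(-3) = 0.0000.
u_2 = a_2 + 0.0000·e_1 = (-3.0000, 0.0000, -3.0000).
‖u_2‖ = 4.2426, so e_2 = (-0.7071, 0.0000, -0.7071).
e_1·a_3 = (-0.6882)·3 + (-0.2294)·(-2) + 0.6882·(-1) = -2.2942; e_2·a_3 = (-0.7071)·3 + 0.0000·(-2) + (-0.7071)·(-1) = -1.4142.
u_3 = a_3 + 2.2942·e_1 + 1.4142·e_2 = (0.4211, -2.5263, -0.4211).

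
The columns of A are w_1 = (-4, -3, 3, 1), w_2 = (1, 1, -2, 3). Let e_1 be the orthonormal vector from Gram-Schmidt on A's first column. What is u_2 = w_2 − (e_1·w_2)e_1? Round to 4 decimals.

w_1 = (-4, -3, 3, 1); ‖w_1‖ = 5.9161, so e_1 = (-0.6761, -0.5071, 0.5071, 0.1690).
e_1·w_2 = (-0.6761)·1 + (-0.5071)·1 + 0.5071·(-2) + 0.1690·3 = -1.6903.
u_2 = w_2 + 1.6903·e_1 = (-0.1429, 0.1429, -1.1429, 3.2857).

u_2 = (-0.1429, 0.1429, -1.1429, 3.2857)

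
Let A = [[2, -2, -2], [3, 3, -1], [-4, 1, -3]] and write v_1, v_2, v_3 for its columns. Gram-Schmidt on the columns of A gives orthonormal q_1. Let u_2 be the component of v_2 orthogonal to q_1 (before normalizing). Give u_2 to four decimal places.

u_2 = (-2.0690, 2.8966, 1.1379)

q_1 = v_1/‖v_1‖ = (2, 3, -4)/5.3852 = (0.3714, 0.5571, -0.7428).
r_{12} = q_1·v_2 = 0.1857.
u_2 = v_2 − 0.1857·q_1 = (-2.0690, 2.8966, 1.1379).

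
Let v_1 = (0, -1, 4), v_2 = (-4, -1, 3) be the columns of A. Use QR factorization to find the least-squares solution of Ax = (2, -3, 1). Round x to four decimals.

v_1 = (0, -1, 4); ‖v_1‖ = 4.1231, so q_1 = (0.0000, -0.2425, 0.9701).
q_1·v_2 = 0.0000·(-4) + (-0.2425)·(-1) + 0.9701·3 = 3.1530.
u_2 = v_2 − 3.1530·q_1 = (-4.0000, -0.2353, -0.0588).
‖u_2‖ = 4.0073, so q_2 = (-0.9982, -0.0587, -0.0147).
Qᵀb = (1.6977, -1.8349).
Back-substitute: x_2 = -1.8349/4.0073 = -0.4579.
x_1 = (1.6977 − 3.1530·(-0.4579))/4.1231 = 0.7619.

x = (0.7619, -0.4579)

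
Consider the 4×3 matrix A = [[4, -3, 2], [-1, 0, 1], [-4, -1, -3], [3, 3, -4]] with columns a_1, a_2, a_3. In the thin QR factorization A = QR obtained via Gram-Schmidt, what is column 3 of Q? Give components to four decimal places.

q_3 = (-0.2790, 0.2900, -0.7477, -0.5282)

a_1 = (4, -1, -4, 3); ‖a_1‖ = 6.4807, so q_1 = (0.6172, -0.1543, -0.6172, 0.4629).
q_1·a_2 = 0.6172·(-3) + (-0.1543)·0 + (-0.6172)·(-1) + 0.4629·3 = 0.1543.
u_2 = a_2 − 0.1543·q_1 = (-3.0952, 0.0238, -0.9048, 2.9286).
‖u_2‖ = 4.3562, so q_2 = (-0.7105, 0.0055, -0.2077, 0.6723).
q_1·a_3 = 0.6172·2 + (-0.1543)·1 + (-0.6172)·(-3) + 0.4629·(-4) = 1.0801; q_2·a_3 = (-0.7105)·2 + 0.0055·1 + (-0.2077)·(-3) + 0.6723·(-4) = -3.4817.
u_3 = a_3 − 1.0801·q_1 + 3.4817·q_2 = (-1.1405, 1.1857, -3.0565, -2.1593).
‖u_3‖ = 4.0880, so q_3 = (-0.2790, 0.2900, -0.7477, -0.5282).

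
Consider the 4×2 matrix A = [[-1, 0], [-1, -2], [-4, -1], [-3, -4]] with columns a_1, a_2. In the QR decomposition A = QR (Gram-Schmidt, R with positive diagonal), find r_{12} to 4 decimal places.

r_{12} = 3.4641

a_1 = (-1, -1, -4, -3); ‖a_1‖ = 5.1962, so q_1 = (-0.1925, -0.1925, -0.7698, -0.5774).
r_{12} = q_1·a_2 = 3.4641.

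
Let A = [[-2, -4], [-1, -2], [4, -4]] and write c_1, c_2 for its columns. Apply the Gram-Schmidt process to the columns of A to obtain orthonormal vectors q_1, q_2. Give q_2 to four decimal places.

q_2 = (-0.7807, -0.3904, -0.4880)

c_1 = (-2, -1, 4); ‖c_1‖ = 4.5826, so q_1 = (-0.4364, -0.2182, 0.8729).
q_1·c_2 = (-0.4364)·(-4) + (-0.2182)·(-2) + 0.8729·(-4) = -1.3093.
u_2 = c_2 + 1.3093·q_1 = (-4.5714, -2.2857, -2.8571).
‖u_2‖ = 5.8554, so q_2 = (-0.7807, -0.3904, -0.4880).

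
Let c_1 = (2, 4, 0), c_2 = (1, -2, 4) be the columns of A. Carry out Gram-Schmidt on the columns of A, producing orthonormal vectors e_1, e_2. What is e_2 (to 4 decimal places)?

c_1 = (2, 4, 0); ‖c_1‖ = 4.4721, so e_1 = (0.4472, 0.8944, 0.0000).
e_1·c_2 = 0.4472·1 + 0.8944·(-2) + 0.0000·4 = -1.3416.
u_2 = c_2 + 1.3416·e_1 = (1.6000, -0.8000, 4.0000).
‖u_2‖ = 4.3818, so e_2 = (0.3651, -0.1826, 0.9129).

e_2 = (0.3651, -0.1826, 0.9129)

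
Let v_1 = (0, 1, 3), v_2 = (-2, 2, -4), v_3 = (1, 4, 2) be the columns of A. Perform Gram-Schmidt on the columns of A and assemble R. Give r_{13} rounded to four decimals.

q_1 = v_1/‖v_1‖ = (0, 1, 3)/3.1623 = (0.0000, 0.3162, 0.9487).
r_{13} = q_1·v_3 = 3.1623.

r_{13} = 3.1623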